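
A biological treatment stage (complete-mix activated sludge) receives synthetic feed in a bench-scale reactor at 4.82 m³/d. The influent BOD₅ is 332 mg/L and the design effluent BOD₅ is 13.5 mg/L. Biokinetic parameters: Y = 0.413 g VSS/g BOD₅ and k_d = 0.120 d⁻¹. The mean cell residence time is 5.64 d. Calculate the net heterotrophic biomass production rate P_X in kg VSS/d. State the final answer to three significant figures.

P_X ≈ 0.378 kg VSS/d

Y_obs = Y / (1 + k_d θ_c) = 0.413 / (1 + 0.120 × 5.64) = 0.413 / 1.677 = 0.2463.
ΔS = 332 − 13.5 = 318.5 mg/L, so the substrate removal rate is 4.82 × 318.5/1000 = 1.535 kg BOD₅/d.
Biomass produced: P_X = Y_obs·Q·ΔS = 0.2463 × 1.535 ≈ 0.3781 kg VSS/d.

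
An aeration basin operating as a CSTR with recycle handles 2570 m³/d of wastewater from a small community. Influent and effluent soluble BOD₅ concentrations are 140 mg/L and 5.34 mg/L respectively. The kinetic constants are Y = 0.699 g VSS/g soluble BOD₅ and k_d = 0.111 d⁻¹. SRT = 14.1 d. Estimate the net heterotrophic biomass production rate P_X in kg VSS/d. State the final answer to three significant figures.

The observed yield is Y_obs = Y/(1 + k_d·θ_c) = 0.699 / (1 + 0.111 × 14.1) = 0.699 / 2.565 = 0.2725 g VSS per g soluble BOD₅ removed.
ΔS = 140 − 5.34 = 134.7 mg/L, so the substrate removal rate is 2570 × 134.7/1000 = 346.1 kg soluble BOD₅/d.
Biomass produced: P_X = Y_obs·Q·ΔS = 0.2725 × 346.1 ≈ 94.31 kg VSS/d.

P_X ≈ 94.3 kg VSS/d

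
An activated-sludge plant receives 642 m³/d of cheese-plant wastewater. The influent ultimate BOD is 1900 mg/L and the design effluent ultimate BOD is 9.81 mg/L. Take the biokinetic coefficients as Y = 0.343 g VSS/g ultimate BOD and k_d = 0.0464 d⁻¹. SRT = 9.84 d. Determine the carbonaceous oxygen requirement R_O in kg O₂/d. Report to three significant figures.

R_O ≈ 808 kg O₂/d

Observed yield with endogenous decay: Y_obs = Y / (1 + k_d·θ_c) = 0.343 / (1 + 0.0464 × 9.84) = 0.343 / 1.457 = 0.2355 g VSS/g ultimate BOD.
Q·(S₀ − S) = 642 × (1900 − 9.81) × 10⁻³ = 1214 kg/d removed.
P_X = Y_obs·Q·(S₀ − S) = 0.2355 × 1214 = 285.8 kg VSS/d.
R_O = Q·(S₀ − S) − 1.42·P_X = 1214 − 1.42 × 285.8 = 807.7 kg O₂/d.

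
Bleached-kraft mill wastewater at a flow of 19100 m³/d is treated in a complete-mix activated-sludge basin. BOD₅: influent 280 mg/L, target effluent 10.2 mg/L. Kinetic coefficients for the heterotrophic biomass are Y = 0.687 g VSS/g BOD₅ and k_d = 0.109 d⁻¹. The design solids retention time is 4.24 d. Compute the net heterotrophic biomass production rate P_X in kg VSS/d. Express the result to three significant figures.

The observed yield is Y_obs = Y/(1 + k_d·θ_c) = 0.687 / (1 + 0.109 × 4.24) = 0.687 / 1.462 = 0.4699 g VSS per g BOD₅ removed.
ΔS = 280 − 10.2 = 269.8 mg/L, so the substrate removal rate is 19100 × 269.8/1000 = 5153 kg BOD₅/d.
P_X = Y_obs · Q(S₀ − S) = 0.4699 × 5153 = 2421 kg VSS/d.

P_X ≈ 2420 kg VSS/d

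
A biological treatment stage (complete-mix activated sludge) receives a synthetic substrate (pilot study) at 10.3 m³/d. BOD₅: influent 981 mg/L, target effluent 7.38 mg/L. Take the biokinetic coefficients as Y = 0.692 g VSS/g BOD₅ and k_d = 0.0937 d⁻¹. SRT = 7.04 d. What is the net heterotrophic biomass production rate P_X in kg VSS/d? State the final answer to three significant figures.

Correct the yield for decay: Y_obs = Y/(1 + k_d θ_c) = 0.692 / (1 + 0.0937 × 7.04) = 0.692 / 1.660 = 0.4170.
Substrate removed = Q·(S₀ − S) = 10.3 m³/d × (981 − 7.38) g/m³ = 1×10^4 g/d = 10.03 kg/d.
Net biomass production P_X = Y_obs × Q·(S₀ − S) = 0.4170 × 10.03 = 4.181 kg VSS/d.

P_X ≈ 4.18 kg VSS/d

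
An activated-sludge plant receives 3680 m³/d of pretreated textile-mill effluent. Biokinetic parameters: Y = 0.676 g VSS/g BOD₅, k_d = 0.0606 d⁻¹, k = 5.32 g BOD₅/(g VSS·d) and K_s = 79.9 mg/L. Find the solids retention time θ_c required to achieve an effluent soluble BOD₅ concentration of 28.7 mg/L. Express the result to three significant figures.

At the target effluent, Y k S/(K_s+S) = 0.676×5.32×28.7/108.6 = 0.9504 d⁻¹.
θ_c = 1/(μ − k_d) = 1/(0.9504 − 0.0606) = 1/0.8898 = 1.124 d.

θ_c ≈ 1.12 d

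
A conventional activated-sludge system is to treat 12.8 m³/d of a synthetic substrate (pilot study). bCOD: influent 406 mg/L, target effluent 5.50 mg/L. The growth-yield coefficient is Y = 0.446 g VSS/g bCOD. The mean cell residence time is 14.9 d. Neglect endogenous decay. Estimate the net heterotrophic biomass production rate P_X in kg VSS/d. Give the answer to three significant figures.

Since k_d ≈ 0, Y_obs = Y = 0.446 g VSS/g bCOD.
Mass of bCOD removed per day: Q(S₀ − S) = 12.8 × 400.5 g/m³ = 5.126 kg/d.
P_X = Y_obs · Q(S₀ − S) = 0.4460 × 5.126 = 2.286 kg VSS/d.

P_X ≈ 2.29 kg VSS/d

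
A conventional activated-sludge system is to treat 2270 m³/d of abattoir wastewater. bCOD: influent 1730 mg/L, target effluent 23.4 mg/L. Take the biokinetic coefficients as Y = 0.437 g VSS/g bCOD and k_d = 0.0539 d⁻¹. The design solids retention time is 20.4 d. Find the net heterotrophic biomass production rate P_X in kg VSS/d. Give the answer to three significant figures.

Observed yield with endogenous decay: Y_obs = Y / (1 + k_d·θ_c) = 0.437 / (1 + 0.0539 × 20.4) = 0.437 / 2.100 = 0.2081 g VSS/g bCOD.
Substrate removed = Q·(S₀ − S) = 2270 m³/d × (1730 − 23.4) g/m³ = 3.87×10^6 g/d = 3874 kg/d.
P_X = Y_obs · Q(S₀ − S) = 0.2081 × 3874 = 806.3 kg VSS/d.

P_X ≈ 806 kg VSS/d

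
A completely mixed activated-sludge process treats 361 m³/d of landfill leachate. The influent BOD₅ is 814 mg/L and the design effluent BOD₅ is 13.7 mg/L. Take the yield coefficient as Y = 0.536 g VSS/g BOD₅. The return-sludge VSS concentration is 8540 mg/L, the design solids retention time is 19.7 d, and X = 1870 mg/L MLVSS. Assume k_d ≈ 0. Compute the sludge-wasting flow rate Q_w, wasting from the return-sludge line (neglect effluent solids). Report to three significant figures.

V·X = Y·Q·ΔS·θ_c gives V = 0.536 × 361 × (814 − 13.7) × 19.7 / 1870 = 1631 m³.
θ_c = V·X/(Q_w·X_r) when wasting from the recycle, so Q_w = V·X/(θ_c·X_r) = 1631 × 1870 / (19.7 × 8540) = 18.13 m³/d.

Q_w ≈ 18.1 m³/d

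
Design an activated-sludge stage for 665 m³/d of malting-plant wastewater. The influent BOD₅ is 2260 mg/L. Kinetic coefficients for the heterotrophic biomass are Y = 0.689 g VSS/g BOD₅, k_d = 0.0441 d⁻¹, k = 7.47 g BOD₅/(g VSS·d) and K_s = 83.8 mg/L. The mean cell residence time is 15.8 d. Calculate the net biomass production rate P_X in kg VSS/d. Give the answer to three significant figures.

For a completely mixed reactor with recycle the Lawrence–McCarty relation gives S = K_s·(1 + k_d·θ_c) / [θ_c·(Y·k − k_d) − 1] = 83.8 × (1 + 0.0441 × 15.8) / [15.8 × (0.689 × 7.47 − 0.0441) − 1] = 142.2 / 79.62 = 1.786 mg/L.
Correct the yield for decay: Y_obs = Y/(1 + k_d θ_c) = 0.689 / (1 + 0.0441 × 15.8) = 0.689 / 1.697 = 0.4061.
Q·(S₀ − S) = 665 × (2260 − 1.79) × 10⁻³ = 1502 kg/d removed.
P_X = Y_obs · Q(S₀ − S) = 0.4061 × 1502 = 609.8 kg VSS/d.

P_X ≈ 610 kg VSS/d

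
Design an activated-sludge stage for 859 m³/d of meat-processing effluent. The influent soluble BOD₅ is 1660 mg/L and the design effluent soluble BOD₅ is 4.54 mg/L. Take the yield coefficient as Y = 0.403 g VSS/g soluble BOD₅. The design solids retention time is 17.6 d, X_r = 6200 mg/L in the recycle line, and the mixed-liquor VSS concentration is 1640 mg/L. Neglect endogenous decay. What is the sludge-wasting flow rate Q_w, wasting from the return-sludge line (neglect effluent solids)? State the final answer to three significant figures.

Q_w ≈ 92.4 m³/d

V·X = Y·Q·ΔS·θ_c gives V = 0.403 × 859 × (1660 − 4.54) × 17.6 / 1640 = 6150 m³.
Q_w = (V·X)/(θ_c X_r) = 6150 × 1640 / (17.6 × 6200) = 92.43 m³/d.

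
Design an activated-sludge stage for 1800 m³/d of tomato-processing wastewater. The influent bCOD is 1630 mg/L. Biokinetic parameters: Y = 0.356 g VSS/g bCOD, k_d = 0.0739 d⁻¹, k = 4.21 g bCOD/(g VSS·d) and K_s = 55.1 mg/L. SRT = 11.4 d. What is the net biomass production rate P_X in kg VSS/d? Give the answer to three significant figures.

P_X ≈ 565 kg VSS/d

From the Monod/SRT balance for a CMAS, S = K_s·(1+k_d θ_c)/[θ_c·(Y k − k_d) − 1] = 55.1 × (1 + 0.0739 × 11.4) / [11.4 × (0.356 × 4.21 − 0.0739) − 1] = 101.5 / 15.24 = 6.660 mg/L.
Observed yield with endogenous decay: Y_obs = Y / (1 + k_d·θ_c) = 0.356 / (1 + 0.0739 × 11.4) = 0.356 / 1.842 = 0.1932 g VSS/g bCOD.
Substrate removed = Q·(S₀ − S) = 1800 m³/d × (1630 − 6.66) g/m³ = 2.92×10^6 g/d = 2922 kg/d.
Net biomass production P_X = Y_obs × Q·(S₀ − S) = 0.1932 × 2922 = 564.6 kg VSS/d.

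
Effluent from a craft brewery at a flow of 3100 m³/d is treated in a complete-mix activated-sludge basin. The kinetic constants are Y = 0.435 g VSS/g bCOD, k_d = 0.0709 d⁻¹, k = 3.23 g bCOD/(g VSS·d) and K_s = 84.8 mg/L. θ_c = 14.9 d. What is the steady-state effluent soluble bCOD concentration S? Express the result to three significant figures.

From the Monod/SRT balance for a CMAS, S = K_s·(1+k_d θ_c)/[θ_c·(Y k − k_d) − 1] = 84.8 × (1 + 0.0709 × 14.9) / [14.9 × (0.435 × 3.23 − 0.0709) − 1] = 174.4 / 18.88 = 9.237 mg/L.

S ≈ 9.24 mg/L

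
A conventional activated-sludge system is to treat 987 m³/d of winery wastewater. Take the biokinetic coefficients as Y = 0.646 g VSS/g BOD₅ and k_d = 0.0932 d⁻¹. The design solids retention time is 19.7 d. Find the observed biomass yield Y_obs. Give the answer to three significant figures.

Observed yield with endogenous decay: Y_obs = Y / (1 + k_d·θ_c) = 0.646 / (1 + 0.0932 × 19.7) = 0.646 / 2.836 = 0.2278 g VSS/g BOD₅.

Y_obs ≈ 0.228 g VSS/g BOD₅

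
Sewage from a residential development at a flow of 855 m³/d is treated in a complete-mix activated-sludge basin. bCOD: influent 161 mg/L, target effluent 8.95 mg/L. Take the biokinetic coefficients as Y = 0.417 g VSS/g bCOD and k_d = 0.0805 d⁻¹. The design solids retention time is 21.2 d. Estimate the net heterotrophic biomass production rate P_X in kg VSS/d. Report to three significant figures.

Y_obs = Y / (1 + k_d θ_c) = 0.417 / (1 + 0.0805 × 21.2) = 0.417 / 2.707 = 0.1541.
Substrate removed = Q·(S₀ − S) = 855 m³/d × (161 − 8.95) g/m³ = 1.3×10^5 g/d = 130.0 kg/d.
So the net sludge growth is P_X = 0.1541 × 130.0 = 20.03 kg VSS/d.

P_X ≈ 20.0 kg VSS/d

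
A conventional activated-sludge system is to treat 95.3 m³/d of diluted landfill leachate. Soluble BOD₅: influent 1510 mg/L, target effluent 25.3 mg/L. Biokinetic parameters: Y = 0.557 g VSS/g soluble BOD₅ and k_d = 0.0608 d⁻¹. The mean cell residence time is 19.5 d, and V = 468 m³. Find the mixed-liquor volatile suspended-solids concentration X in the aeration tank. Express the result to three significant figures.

X ≈ 1500 mg/L

X = Y·Q·ΔS·θ_c / [V·(1 + k_d θ_c)] = 0.557 × 95.3 × (1510 − 25.3) × 19.5 / [468 × (1 + 0.0608 × 19.5)] = 1502 mg/L.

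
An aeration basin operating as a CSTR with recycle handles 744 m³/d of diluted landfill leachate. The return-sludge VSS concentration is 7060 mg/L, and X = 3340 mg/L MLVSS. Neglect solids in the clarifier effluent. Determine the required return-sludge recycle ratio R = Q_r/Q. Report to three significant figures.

R ≈ 0.898

Solids balance on the clarifier gives (1+R)X = R·X_r, so R = X/(X_r − X) = 3340 / (7060 − 3340) = 0.8978.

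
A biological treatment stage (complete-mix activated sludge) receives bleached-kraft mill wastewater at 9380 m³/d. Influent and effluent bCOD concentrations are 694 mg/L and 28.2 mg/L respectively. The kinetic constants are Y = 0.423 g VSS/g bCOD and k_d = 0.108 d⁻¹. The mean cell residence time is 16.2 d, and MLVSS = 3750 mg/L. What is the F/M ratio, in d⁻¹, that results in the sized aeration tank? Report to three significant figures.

From the SRT design equation V = Y Q (S₀−S) θ_c / [X (1 + k_d θ_c)] = 0.423 × 9380 × (694 − 28.2) × 16.2 / [3750 × (1 + 0.108 × 16.2)] = 4.28×10^7 / 10311 = 4151 m³.
F/M = Q·S₀ / (V·X) = 9380 × 694 / (4151 × 3750) = 0.4182 g bCOD·(g VSS·d)⁻¹.

F/M ≈ 0.418 d⁻¹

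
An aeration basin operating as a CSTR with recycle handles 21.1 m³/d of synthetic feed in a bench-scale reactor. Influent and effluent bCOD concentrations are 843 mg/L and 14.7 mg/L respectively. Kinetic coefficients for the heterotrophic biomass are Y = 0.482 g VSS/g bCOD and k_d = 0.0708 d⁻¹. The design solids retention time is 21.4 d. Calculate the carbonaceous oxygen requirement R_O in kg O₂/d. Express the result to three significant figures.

Y_obs = Y / (1 + k_d θ_c) = 0.482 / (1 + 0.0708 × 21.4) = 0.482 / 2.515 = 0.1916.
Q·(S₀ − S) = 21.1 × (843 − 14.7) × 10⁻³ = 17.48 kg/d removed.
Biomass synthesised: P_X = Y_obs × 17.48 = 3.349 kg VSS/d.
R_O = Q·(S₀ − S) − 1.42·P_X = 17.48 − 1.42 × 3.349 = 12.72 kg O₂/d.

R_O ≈ 12.7 kg O₂/d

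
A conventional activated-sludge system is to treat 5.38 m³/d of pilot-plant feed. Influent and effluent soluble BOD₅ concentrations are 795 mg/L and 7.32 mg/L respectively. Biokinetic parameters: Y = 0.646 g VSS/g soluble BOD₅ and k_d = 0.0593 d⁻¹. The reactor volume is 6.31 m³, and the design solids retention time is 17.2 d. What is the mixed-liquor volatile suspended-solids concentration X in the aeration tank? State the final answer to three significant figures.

From V·X·(1 + k_d·θ_c) = Y·Q·(S₀ − S)·θ_c: X = 0.646 × 5.38 × (795 − 7.32) × 17.2 / [6.31 × (1 + 0.0593 × 17.2)] = 3694 mg/L.

X ≈ 3690 mg/L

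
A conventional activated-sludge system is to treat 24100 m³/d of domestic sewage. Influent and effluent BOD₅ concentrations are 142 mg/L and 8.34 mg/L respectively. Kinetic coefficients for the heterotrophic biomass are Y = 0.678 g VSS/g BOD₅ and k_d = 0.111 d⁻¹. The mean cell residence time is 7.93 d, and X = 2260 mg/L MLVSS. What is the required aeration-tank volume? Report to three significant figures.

V ≈ 4080 m³

Steady-state biomass mass balance: V·X·(1 + k_d·θ_c) = Y·Q·(S₀ − S)·θ_c, so V = 0.678 × 24100 × (142 − 8.34) × 7.93 / [2260 × (1 + 0.111 × 7.93)] = 1.73×10^7 / 4249 = 4076 m³.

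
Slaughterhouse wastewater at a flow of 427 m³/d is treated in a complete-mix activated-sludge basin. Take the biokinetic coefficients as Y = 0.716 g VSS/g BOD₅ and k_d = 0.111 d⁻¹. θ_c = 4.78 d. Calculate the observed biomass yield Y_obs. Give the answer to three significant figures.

Y_obs ≈ 0.468 g VSS/g BOD₅

The observed yield is Y_obs = Y/(1 + k_d·θ_c) = 0.716 / (1 + 0.111 × 4.78) = 0.716 / 1.531 = 0.4678 g VSS per g BOD₅ removed.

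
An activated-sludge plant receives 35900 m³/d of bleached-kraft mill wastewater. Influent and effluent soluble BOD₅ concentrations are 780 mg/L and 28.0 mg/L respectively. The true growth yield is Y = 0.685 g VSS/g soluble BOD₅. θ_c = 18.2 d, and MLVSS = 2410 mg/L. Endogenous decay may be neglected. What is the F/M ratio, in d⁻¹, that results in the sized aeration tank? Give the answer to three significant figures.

V·X = Y·Q·ΔS·θ_c gives V = 0.685 × 35900 × (780 − 28.0) × 18.2 / 2410 = 139655 m³.
F/M = applied load / biomass = Q·S₀/(V·X) = 35900 × 780 / (139655 × 2410) = 0.08320 d⁻¹.

F/M ≈ 0.0832 d⁻¹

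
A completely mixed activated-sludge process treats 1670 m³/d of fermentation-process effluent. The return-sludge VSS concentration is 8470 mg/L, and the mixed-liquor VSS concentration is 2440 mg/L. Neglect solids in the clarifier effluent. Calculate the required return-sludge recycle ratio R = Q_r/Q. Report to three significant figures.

Solids balance on the clarifier gives (1+R)X = R·X_r, so R = X/(X_r − X) = 2440 / (8470 − 2440) = 0.4046.

R ≈ 0.405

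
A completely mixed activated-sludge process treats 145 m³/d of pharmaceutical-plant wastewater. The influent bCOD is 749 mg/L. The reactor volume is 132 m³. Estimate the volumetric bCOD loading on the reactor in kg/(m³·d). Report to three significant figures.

L_v = Q S₀ / V = 145 × 749 × 10⁻³ / 132.0 = 0.8228 kg/(m³·d).

L_v ≈ 0.823 kg bCOD/(m³·d)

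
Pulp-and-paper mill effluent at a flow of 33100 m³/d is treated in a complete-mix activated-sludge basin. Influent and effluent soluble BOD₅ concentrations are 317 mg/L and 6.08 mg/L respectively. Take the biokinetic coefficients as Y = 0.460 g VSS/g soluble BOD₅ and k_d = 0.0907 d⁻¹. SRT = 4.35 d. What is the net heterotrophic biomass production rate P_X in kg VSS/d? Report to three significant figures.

P_X ≈ 3390 kg VSS/d

The observed yield is Y_obs = Y/(1 + k_d·θ_c) = 0.460 / (1 + 0.0907 × 4.35) = 0.460 / 1.395 = 0.3299 g VSS per g soluble BOD₅ removed.
Substrate removed = Q·(S₀ − S) = 33100 m³/d × (317 − 6.08) g/m³ = 1.03×10^7 g/d = 10291 kg/d.
So the net sludge growth is P_X = 0.3299 × 10291 = 3395 kg VSS/d.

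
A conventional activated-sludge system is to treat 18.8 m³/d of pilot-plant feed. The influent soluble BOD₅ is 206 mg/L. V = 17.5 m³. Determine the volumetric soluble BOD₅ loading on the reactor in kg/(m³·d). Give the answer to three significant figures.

L_v = Q S₀ / V = 18.8 × 206 × 10⁻³ / 17.50 = 0.2213 kg/(m³·d).

L_v ≈ 0.221 kg soluble BOD₅/(m³·d)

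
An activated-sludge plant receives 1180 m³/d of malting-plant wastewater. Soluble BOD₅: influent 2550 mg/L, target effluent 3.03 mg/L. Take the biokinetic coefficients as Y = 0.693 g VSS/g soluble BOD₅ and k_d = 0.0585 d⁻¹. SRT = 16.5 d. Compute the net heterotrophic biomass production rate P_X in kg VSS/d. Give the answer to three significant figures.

Observed yield with endogenous decay: Y_obs = Y / (1 + k_d·θ_c) = 0.693 / (1 + 0.0585 × 16.5) = 0.693 / 1.965 = 0.3526 g VSS/g soluble BOD₅.
Substrate removed = Q·(S₀ − S) = 1180 m³/d × (2550 − 3.03) g/m³ = 3.01×10^6 g/d = 3005 kg/d.
So the net sludge growth is P_X = 0.3526 × 3005 = 1060 kg VSS/d.

P_X ≈ 1060 kg VSS/d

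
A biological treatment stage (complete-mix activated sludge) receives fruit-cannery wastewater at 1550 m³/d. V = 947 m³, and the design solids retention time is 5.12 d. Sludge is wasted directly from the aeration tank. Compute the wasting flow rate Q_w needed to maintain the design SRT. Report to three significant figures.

Q_w ≈ 185 m³/d

With mixed-liquor wasting, θ_c = V/Q_w, so Q_w = V/θ_c = 947.0/5.12 = 185.0 m³/d.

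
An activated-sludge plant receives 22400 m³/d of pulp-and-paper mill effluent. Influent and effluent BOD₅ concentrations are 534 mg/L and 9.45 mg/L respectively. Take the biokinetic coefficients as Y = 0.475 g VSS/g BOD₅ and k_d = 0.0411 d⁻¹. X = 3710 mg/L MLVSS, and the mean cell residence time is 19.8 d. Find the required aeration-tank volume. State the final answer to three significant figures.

Steady-state biomass mass balance: V·X·(1 + k_d·θ_c) = Y·Q·(S₀ − S)·θ_c, so V = 0.475 × 22400 × (534 − 9.45) × 19.8 / [3710 × (1 + 0.0411 × 19.8)] = 1.11×10^8 / 6729 = 16422 m³.

V ≈ 16400 m³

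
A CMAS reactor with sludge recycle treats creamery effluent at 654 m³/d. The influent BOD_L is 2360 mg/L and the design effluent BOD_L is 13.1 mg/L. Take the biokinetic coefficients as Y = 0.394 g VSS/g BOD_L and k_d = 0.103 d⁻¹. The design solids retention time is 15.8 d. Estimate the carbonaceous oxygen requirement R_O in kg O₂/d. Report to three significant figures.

R_O ≈ 1210 kg O₂/d

Y_obs = Y / (1 + k_d θ_c) = 0.394 / (1 + 0.103 × 15.8) = 0.394 / 2.627 = 0.1500.
Mass of BOD_L removed per day: Q(S₀ − S) = 654 × 2347 g/m³ = 1535 kg/d.
Biomass synthesised: P_X = Y_obs × 1535 = 230.2 kg VSS/d.
R_O = Q·(S₀ − S) − 1.42·P_X = 1535 − 1.42 × 230.2 = 1208 kg O₂/d.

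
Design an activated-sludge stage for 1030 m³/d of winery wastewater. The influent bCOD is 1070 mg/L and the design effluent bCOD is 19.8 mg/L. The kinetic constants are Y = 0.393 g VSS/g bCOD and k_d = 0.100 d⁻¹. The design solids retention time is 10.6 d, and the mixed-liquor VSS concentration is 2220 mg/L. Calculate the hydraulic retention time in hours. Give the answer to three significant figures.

τ ≈ 23.0 h

Steady-state biomass mass balance: V·X·(1 + k_d·θ_c) = Y·Q·(S₀ − S)·θ_c, so V = 0.393 × 1030 × (1070 − 19.8) × 10.6 / [2220 × (1 + 0.100 × 10.6)] = 4.51×10^6 / 4573 = 985.3 m³.
Hydraulic retention time τ = V/Q = 985.3 / 1030 = 0.9566 d = 22.96 h.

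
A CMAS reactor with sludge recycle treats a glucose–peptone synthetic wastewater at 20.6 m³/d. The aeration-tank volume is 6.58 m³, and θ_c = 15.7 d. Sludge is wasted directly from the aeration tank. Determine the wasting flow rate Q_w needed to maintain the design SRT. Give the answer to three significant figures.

Q_w ≈ 0.419 m³/d

Wasting from the aeration tank: Q_w = V / θ_c = 6.580 / 15.7 = 0.4191 m³/d.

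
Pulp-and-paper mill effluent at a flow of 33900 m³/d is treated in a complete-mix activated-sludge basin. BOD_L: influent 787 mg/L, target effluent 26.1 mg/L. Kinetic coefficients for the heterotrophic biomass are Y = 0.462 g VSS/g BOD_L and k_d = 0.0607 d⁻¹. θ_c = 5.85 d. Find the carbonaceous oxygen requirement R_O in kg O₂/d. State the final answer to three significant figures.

R_O ≈ 13300 kg O₂/d

Observed yield with endogenous decay: Y_obs = Y / (1 + k_d·θ_c) = 0.462 / (1 + 0.0607 × 5.85) = 0.462 / 1.355 = 0.3409 g VSS/g BOD_L.
ΔS = 787 − 26.1 = 760.9 mg/L, so the substrate removal rate is 33900 × 760.9/1000 = 25795 kg BOD_L/d.
Net sludge production P_X = 0.3409 × 25795 = 8794 kg VSS/d.
R_O = Q·ΔS − 1.42 P_X = 25795 − 12488 = 13307 kg O₂/d.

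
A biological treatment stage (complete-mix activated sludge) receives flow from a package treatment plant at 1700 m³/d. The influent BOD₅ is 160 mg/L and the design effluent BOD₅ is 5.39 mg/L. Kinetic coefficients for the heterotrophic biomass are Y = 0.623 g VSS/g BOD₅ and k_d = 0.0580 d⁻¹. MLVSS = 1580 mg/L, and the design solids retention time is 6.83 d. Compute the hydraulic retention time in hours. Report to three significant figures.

τ ≈ 7.16 h

From the SRT design equation V = Y Q (S₀−S) θ_c / [X (1 + k_d θ_c)] = 0.623 × 1700 × (160 − 5.39) × 6.83 / [1580 × (1 + 0.0580 × 6.83)] = 1.12×10^6 / 2206 = 507.0 m³.
τ = V/Q = 507.0/1700 = 0.2982 d, or 7.158 h.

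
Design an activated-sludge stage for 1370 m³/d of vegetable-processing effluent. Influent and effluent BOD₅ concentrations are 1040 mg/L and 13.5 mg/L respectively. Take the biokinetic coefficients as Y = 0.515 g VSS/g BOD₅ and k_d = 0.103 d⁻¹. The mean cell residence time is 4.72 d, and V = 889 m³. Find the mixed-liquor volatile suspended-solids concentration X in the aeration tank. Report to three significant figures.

X ≈ 2590 mg/L

X = Y·Q·ΔS·θ_c / [V·(1 + k_d θ_c)] = 0.515 × 1370 × (1040 − 13.5) × 4.72 / [889 × (1 + 0.103 × 4.72)] = 2587 mg/L.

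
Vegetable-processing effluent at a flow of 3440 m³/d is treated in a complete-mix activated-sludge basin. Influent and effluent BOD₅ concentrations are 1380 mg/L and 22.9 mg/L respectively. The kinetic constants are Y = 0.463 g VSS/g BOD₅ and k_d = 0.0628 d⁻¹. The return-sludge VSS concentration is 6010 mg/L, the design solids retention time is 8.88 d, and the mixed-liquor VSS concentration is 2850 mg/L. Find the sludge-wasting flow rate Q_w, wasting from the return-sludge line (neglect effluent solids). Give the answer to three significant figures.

Q_w ≈ 231 m³/d

Steady-state biomass mass balance: V·X·(1 + k_d·θ_c) = Y·Q·(S₀ − S)·θ_c, so V = 0.463 × 3440 × (1380 − 22.9) × 8.88 / [2850 × (1 + 0.0628 × 8.88)] = 1.92×10^7 / 4439 = 4324 m³.
θ_c = V·X/(Q_w·X_r) when wasting from the recycle, so Q_w = V·X/(θ_c·X_r) = 4324 × 2850 / (8.88 × 6010) = 230.9 m³/d.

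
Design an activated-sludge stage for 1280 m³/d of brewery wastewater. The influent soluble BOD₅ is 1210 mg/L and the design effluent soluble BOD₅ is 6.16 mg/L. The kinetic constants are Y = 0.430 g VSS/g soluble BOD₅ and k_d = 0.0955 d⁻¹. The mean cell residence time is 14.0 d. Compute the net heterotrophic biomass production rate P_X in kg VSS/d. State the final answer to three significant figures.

P_X ≈ 284 kg VSS/d

Observed yield with endogenous decay: Y_obs = Y / (1 + k_d·θ_c) = 0.430 / (1 + 0.0955 × 14.0) = 0.430 / 2.337 = 0.1840 g VSS/g soluble BOD₅.
Mass of soluble BOD₅ removed per day: Q(S₀ − S) = 1280 × 1204 g/m³ = 1541 kg/d.
So the net sludge growth is P_X = 0.1840 × 1541 = 283.5 kg VSS/d.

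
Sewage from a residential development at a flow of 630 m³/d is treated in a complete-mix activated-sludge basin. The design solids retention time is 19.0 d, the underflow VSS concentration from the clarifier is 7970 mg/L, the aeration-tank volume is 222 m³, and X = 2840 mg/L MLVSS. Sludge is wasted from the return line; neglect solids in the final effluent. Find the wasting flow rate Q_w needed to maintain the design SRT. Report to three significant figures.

Wasting from the return line (neglecting effluent solids): Q_w = V·X / (θ_c·X_r) = 222.0 × 2840 / (19.0 × 7970) = 4.164 m³/d.

Q_w ≈ 4.16 m³/d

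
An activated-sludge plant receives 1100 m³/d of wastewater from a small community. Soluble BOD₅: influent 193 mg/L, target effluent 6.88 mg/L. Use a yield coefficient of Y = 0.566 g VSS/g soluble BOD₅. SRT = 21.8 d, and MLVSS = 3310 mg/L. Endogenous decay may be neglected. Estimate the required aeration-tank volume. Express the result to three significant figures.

V·X = Y·Q·ΔS·θ_c gives V = 0.566 × 1100 × (193 − 6.88) × 21.8 / 3310 = 763.2 m³.

V ≈ 763 m³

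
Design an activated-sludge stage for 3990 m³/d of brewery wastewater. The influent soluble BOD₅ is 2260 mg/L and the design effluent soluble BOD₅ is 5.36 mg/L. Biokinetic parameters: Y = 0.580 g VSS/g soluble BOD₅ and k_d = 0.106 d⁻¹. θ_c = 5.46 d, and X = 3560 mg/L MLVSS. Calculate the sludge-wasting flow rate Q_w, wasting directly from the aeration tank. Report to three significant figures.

Q_w ≈ 928 m³/d

Rearranging the biomass balance for a CMAS with decay, V = Y·Q·ΔS·θ_c / [X·(1+k_d θ_c)] = 0.580 × 3990 × (2260 − 5.36) × 5.46 / [3560 × (1 + 0.106 × 5.46)] = 2.85×10^7 / 5620 = 5069 m³.
For wasting at MLVSS concentration, Q_w = V/θ_c = 5069/5.46 = 928.4 m³/d.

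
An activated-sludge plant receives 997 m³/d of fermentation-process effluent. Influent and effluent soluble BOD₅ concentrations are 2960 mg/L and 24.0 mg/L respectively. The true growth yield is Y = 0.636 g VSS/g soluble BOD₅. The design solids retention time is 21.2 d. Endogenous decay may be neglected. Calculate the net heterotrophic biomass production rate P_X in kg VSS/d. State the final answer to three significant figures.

No decay correction is needed, so Y_obs = Y = 0.636.
Q·(S₀ − S) = 997 × (2960 − 24.0) × 10⁻³ = 2927 kg/d removed.
P_X = Y_obs · Q(S₀ − S) = 0.6360 × 2927 = 1862 kg VSS/d.

P_X ≈ 1860 kg VSS/d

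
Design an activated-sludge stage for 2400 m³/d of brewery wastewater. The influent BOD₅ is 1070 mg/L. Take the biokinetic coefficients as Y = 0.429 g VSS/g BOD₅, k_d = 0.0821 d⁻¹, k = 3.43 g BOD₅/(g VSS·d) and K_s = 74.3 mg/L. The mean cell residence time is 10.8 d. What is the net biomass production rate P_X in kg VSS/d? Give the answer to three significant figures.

For a completely mixed reactor with recycle the Lawrence–McCarty relation gives S = K_s·(1 + k_d·θ_c) / [θ_c·(Y·k − k_d) − 1] = 74.3 × (1 + 0.0821 × 10.8) / [10.8 × (0.429 × 3.43 − 0.0821) − 1] = 140.2 / 14.01 = 10.01 mg/L.
Y_obs = Y / (1 + k_d θ_c) = 0.429 / (1 + 0.0821 × 10.8) = 0.429 / 1.887 = 0.2274.
Mass of BOD₅ removed per day: Q(S₀ − S) = 2400 × 1060 g/m³ = 2544 kg/d.
Net biomass production P_X = Y_obs × Q·(S₀ − S) = 0.2274 × 2544 = 578.5 kg VSS/d.

P_X ≈ 578 kg VSS/d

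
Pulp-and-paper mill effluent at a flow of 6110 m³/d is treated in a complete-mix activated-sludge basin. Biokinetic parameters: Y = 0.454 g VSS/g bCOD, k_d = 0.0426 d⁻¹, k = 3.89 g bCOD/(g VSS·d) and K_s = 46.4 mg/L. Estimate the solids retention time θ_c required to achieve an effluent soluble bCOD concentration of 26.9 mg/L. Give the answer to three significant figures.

θ_c ≈ 1.65 d

From 1/θ_c = Y·k·S/(K_s + S) − k_d: Y·k·S/(K_s+S) = 0.454 × 3.89 × 26.9 / (46.4 + 26.9) = 0.6481 d⁻¹.
1/θ_c = 0.6481 − 0.0426 = 0.6055 d⁻¹, so θ_c = 1.651 d.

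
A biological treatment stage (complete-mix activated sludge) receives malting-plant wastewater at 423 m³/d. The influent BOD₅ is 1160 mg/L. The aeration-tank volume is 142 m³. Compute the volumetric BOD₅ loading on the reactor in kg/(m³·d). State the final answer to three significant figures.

L_v ≈ 3.46 kg BOD₅/(m³·d)

Applied BOD₅ load per unit volume = Q·S₀/V = (423 × 1160/1000)/142.0 = 3.455 kg BOD₅·m⁻³·d⁻¹.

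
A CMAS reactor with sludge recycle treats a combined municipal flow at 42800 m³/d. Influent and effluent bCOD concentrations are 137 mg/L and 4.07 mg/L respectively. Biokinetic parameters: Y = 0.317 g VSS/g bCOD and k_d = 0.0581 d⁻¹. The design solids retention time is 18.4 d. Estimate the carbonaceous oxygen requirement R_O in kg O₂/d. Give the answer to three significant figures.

Correct the yield for decay: Y_obs = Y/(1 + k_d θ_c) = 0.317 / (1 + 0.0581 × 18.4) = 0.317 / 2.069 = 0.1532.
Substrate removed = Q·(S₀ − S) = 42800 m³/d × (137 − 4.07) g/m³ = 5.69×10^6 g/d = 5689 kg/d.
Biomass synthesised: P_X = Y_obs × 5689 = 871.7 kg VSS/d.
Carbonaceous O₂ demand = substrate oxidised − cell-mass equivalent = 5689 − 1.42 × 871.7 = 4452 kg O₂/d.

R_O ≈ 4450 kg O₂/d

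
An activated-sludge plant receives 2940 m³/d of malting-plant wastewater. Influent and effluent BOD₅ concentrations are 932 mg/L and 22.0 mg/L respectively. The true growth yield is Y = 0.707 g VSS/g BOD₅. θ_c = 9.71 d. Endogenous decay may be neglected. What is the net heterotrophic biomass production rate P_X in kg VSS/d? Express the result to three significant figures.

P_X ≈ 1890 kg VSS/d

Since k_d ≈ 0, Y_obs = Y = 0.707 g VSS/g BOD₅.
Substrate removed = Q·(S₀ − S) = 2940 m³/d × (932 − 22.0) g/m³ = 2.68×10^6 g/d = 2675 kg/d.
Net biomass production P_X = Y_obs × Q·(S₀ − S) = 0.7070 × 2675 = 1892 kg VSS/d.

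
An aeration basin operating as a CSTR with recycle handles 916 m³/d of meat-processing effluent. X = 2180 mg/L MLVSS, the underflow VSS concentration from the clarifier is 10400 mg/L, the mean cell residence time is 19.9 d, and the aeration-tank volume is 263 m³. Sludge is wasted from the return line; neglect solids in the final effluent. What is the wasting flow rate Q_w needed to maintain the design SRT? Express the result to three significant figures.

Q_w ≈ 2.77 m³/d

θ_c = V·X/(Q_w·X_r) when wasting from the recycle, so Q_w = V·X/(θ_c·X_r) = 263.0 × 2180 / (19.9 × 10400) = 2.770 m³/d.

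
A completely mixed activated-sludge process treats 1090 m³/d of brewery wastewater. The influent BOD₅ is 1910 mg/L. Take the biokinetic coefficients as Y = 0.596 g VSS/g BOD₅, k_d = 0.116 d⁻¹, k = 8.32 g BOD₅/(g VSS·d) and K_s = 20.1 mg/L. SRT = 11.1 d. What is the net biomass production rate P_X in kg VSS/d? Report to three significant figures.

P_X ≈ 542 kg VSS/d

For a completely mixed reactor with recycle the Lawrence–McCarty relation gives S = K_s·(1 + k_d·θ_c) / [θ_c·(Y·k − k_d) − 1] = 20.1 × (1 + 0.116 × 11.1) / [11.1 × (0.596 × 8.32 − 0.116) − 1] = 45.98 / 52.75 = 0.8716 mg/L.
The observed yield is Y_obs = Y/(1 + k_d·θ_c) = 0.596 / (1 + 0.116 × 11.1) = 0.596 / 2.288 = 0.2605 g VSS per g BOD₅ removed.
Substrate removed = Q·(S₀ − S) = 1090 m³/d × (1910 − 0.872) g/m³ = 2.08×10^6 g/d = 2081 kg/d.
Biomass produced: P_X = Y_obs·Q·ΔS = 0.2605 × 2081 ≈ 542.2 kg VSS/d.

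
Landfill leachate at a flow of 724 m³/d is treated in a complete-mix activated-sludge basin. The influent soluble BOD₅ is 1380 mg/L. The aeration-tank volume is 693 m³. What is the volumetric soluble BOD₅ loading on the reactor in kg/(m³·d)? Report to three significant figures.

L_v ≈ 1.44 kg soluble BOD₅/(m³·d)

Applied soluble BOD₅ load per unit volume = Q·S₀/V = (724 × 1380/1000)/693.0 = 1.442 kg soluble BOD₅·m⁻³·d⁻¹.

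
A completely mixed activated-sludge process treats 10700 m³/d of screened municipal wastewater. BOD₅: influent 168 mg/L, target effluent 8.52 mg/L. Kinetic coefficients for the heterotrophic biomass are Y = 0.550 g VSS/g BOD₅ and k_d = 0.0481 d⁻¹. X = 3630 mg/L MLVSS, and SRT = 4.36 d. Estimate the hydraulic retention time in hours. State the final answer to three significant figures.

τ ≈ 2.09 h

Rearranging the biomass balance for a CMAS with decay, V = Y·Q·ΔS·θ_c / [X·(1+k_d θ_c)] = 0.550 × 10700 × (168 − 8.52) × 4.36 / [3630 × (1 + 0.0481 × 4.36)] = 4.09×10^6 / 4391 = 931.9 m³.
τ = V/Q = 931.9/10700 = 0.08709 d, or 2.090 h.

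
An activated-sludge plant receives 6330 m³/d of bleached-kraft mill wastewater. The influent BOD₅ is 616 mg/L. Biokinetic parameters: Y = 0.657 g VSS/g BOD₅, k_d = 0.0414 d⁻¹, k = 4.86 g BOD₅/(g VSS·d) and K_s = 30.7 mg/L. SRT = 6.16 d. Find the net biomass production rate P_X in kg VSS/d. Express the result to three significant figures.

From the Monod/SRT balance for a CMAS, S = K_s·(1+k_d θ_c)/[θ_c·(Y k − k_d) − 1] = 30.7 × (1 + 0.0414 × 6.16) / [6.16 × (0.657 × 4.86 − 0.0414) − 1] = 38.53 / 18.41 = 2.092 mg/L.
The observed yield is Y_obs = Y/(1 + k_d·θ_c) = 0.657 / (1 + 0.0414 × 6.16) = 0.657 / 1.255 = 0.5235 g VSS per g BOD₅ removed.
Mass of BOD₅ removed per day: Q(S₀ − S) = 6330 × 613.9 g/m³ = 3886 kg/d.
Biomass produced: P_X = Y_obs·Q·ΔS = 0.5235 × 3886 ≈ 2034 kg VSS/d.

P_X ≈ 2030 kg VSS/d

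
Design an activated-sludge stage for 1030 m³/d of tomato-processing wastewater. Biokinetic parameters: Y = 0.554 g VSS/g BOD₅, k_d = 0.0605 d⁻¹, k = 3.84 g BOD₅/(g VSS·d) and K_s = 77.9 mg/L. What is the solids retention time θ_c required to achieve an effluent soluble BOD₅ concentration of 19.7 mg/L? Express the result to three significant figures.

θ_c ≈ 2.71 d

Specific growth rate at S = 19.7 mg/L: μ = YkS/(K_s+S) = 0.554·3.84·19.7/(77.9+19.7) = 0.4294 d⁻¹.
1/θ_c = 0.4294 − 0.0605 = 0.3689 d⁻¹, so θ_c = 2.711 d.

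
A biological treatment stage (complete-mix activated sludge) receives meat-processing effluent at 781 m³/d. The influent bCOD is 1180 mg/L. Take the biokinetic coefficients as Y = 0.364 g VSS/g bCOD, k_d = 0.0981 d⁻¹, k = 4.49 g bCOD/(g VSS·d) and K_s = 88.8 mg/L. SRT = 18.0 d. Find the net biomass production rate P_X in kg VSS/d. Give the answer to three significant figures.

P_X ≈ 120 kg VSS/d

For a completely mixed reactor with recycle the Lawrence–McCarty relation gives S = K_s·(1 + k_d·θ_c) / [θ_c·(Y·k − k_d) − 1] = 88.8 × (1 + 0.0981 × 18.0) / [18.0 × (0.364 × 4.49 − 0.0981) − 1] = 245.6 / 26.65 = 9.215 mg/L.
Y_obs = Y / (1 + k_d θ_c) = 0.364 / (1 + 0.0981 × 18.0) = 0.364 / 2.766 = 0.1316.
Substrate removed = Q·(S₀ − S) = 781 m³/d × (1180 − 9.21) g/m³ = 9.14×10^5 g/d = 914.4 kg/d.
So the net sludge growth is P_X = 0.1316 × 914.4 = 120.3 kg VSS/d.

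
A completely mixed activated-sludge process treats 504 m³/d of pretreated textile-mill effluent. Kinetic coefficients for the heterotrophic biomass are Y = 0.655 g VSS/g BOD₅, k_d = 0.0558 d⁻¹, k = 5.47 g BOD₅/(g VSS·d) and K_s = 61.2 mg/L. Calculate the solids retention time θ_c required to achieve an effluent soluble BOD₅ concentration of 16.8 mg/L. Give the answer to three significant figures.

From 1/θ_c = Y·k·S/(K_s + S) − k_d: Y·k·S/(K_s+S) = 0.655 × 5.47 × 16.8 / (61.2 + 16.8) = 0.7717 d⁻¹.
Then 1/θ_c = μ − k_d = 0.7717 − 0.0558 = 0.7159 d⁻¹, giving θ_c = 1.397 d.

θ_c ≈ 1.40 d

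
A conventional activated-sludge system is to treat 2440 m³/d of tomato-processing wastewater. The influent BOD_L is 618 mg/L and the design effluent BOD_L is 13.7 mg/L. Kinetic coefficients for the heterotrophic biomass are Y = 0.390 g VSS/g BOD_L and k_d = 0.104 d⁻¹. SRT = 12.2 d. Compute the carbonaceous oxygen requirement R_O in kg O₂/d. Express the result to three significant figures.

R_O ≈ 1110 kg O₂/d

Y_obs = Y / (1 + k_d θ_c) = 0.390 / (1 + 0.104 × 12.2) = 0.390 / 2.269 = 0.1719.
Q·(S₀ − S) = 2440 × (618 − 13.7) × 10⁻³ = 1474 kg/d removed.
P_X = Y_obs·Q·(S₀ − S) = 0.1719 × 1474 = 253.5 kg VSS/d.
R_O = Q·(S₀ − S) − 1.42·P_X = 1474 − 1.42 × 253.5 = 1115 kg O₂/d.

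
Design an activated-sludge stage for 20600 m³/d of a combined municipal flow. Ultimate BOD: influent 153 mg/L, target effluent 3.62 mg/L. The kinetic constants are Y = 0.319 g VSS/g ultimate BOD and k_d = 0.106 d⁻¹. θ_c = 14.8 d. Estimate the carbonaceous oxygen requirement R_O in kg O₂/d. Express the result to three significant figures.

Y_obs = Y / (1 + k_d θ_c) = 0.319 / (1 + 0.106 × 14.8) = 0.319 / 2.569 = 0.1242.
Mass of ultimate BOD removed per day: Q(S₀ − S) = 20600 × 149.4 g/m³ = 3077 kg/d.
P_X = Y_obs·Q·(S₀ − S) = 0.1242 × 3077 = 382.1 kg VSS/d.
Carbonaceous O₂ demand = substrate oxidised − cell-mass equivalent = 3077 − 1.42 × 382.1 = 2535 kg O₂/d.

R_O ≈ 2530 kg O₂/d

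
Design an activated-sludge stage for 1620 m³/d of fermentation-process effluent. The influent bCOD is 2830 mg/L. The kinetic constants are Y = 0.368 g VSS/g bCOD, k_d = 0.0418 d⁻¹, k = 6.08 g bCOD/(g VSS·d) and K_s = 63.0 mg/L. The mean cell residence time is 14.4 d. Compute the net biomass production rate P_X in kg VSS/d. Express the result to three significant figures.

Effluent substrate depends only on kinetics and SRT: S = K_s(1 + k_d θ_c) / [θ_c(Yk − k_d) − 1] = 63.0 × (1 + 0.0418 × 14.4) / [14.4 × (0.368 × 6.08 − 0.0418) − 1] = 100.9 / 30.62 = 3.296 mg/L.
Correct the yield for decay: Y_obs = Y/(1 + k_d θ_c) = 0.368 / (1 + 0.0418 × 14.4) = 0.368 / 1.602 = 0.2297.
Q·(S₀ − S) = 1620 × (2830 − 3.30) × 10⁻³ = 4579 kg/d removed.
P_X = Y_obs · Q(S₀ − S) = 0.2297 × 4579 = 1052 kg VSS/d.

P_X ≈ 1050 kg VSS/d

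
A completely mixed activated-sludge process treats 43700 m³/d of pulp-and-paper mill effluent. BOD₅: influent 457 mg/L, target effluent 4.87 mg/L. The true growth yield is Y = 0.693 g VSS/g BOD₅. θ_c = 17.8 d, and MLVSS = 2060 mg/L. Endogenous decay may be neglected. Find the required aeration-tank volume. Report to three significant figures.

Biomass mass balance (decay neglected): V·X = Y·Q·(S₀ − S)·θ_c, so V = 0.693 × 43700 × (457 − 4.87) × 17.8 / 2060 = 118313 m³.

V ≈ 118000 m³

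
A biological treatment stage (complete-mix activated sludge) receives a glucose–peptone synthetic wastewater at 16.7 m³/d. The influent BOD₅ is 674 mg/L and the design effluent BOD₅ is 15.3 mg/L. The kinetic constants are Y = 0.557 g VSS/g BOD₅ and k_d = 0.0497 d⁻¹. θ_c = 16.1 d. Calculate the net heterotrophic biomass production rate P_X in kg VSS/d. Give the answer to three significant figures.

Y_obs = Y / (1 + k_d θ_c) = 0.557 / (1 + 0.0497 × 16.1) = 0.557 / 1.800 = 0.3094.
ΔS = 674 − 15.3 = 658.7 mg/L, so the substrate removal rate is 16.7 × 658.7/1000 = 11.00 kg BOD₅/d.
So the net sludge growth is P_X = 0.3094 × 11.00 = 3.404 kg VSS/d.

P_X ≈ 3.40 kg VSS/d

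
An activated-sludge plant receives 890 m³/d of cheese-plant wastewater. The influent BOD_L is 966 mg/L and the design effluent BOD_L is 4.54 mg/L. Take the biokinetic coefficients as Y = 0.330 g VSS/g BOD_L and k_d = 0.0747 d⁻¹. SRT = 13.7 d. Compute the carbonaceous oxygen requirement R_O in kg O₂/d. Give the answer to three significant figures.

Y_obs = Y / (1 + k_d θ_c) = 0.330 / (1 + 0.0747 × 13.7) = 0.330 / 2.023 = 0.1631.
Q·(S₀ − S) = 890 × (966 − 4.54) × 10⁻³ = 855.7 kg/d removed.
Biomass synthesised: P_X = Y_obs × 855.7 = 139.6 kg VSS/d.
R_O = Q·ΔS − 1.42 P_X = 855.7 − 198.2 = 657.5 kg O₂/d.

R_O ≈ 658 kg O₂/d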